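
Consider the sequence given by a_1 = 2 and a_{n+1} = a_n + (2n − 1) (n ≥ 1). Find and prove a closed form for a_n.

Claim: a_n = n^2 − 2n + 3.

Base case: a_1 = 2, and 1^2 − 2·1 + 3 = 2.
Assume a_j = j^2 − 2j + 3.
Then a_{j+1} = a_j + (2j − 1) = (j^2 − 2j + 3) + (2j − 1) = j^2 + 2,
and (j+1)^2 − 2·(j+1) + 3 = j^2 + 2.
This completes the inductive step, so a_n = n^2 − 2n + 3 for all n ≥ 1.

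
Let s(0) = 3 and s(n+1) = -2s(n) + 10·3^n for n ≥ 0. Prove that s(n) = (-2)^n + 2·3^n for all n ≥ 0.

Base case: s(0) = 3, and (-2)^0 + 2·3^0 = 1 + 2 = 3.
Assume s(j) = (-2)^j + 2·3^j for some j ≥ 0.
Then s(j+1) = -2s(j) + 10·3^j = -2·((-2)^j + 2·3^j) + 10·3^j = (-2)^{j+1} − 4·3^j + 10·3^j = (-2)^{j+1} + 6·3^j = (-2)^{j+1} + 2·3^{j+1}.
This completes the inductive step, so s(n) = (-2)^n + 2·3^n for all n ≥ 0.

s(n) = (-2)^n + 2·3^n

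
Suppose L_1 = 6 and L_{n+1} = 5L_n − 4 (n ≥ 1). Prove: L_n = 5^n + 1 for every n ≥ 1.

Base case: L_1 = 6, and 5^1 + 1 = 5 + 1 = 6.
Assume L_j = 5^j + 1 for some j ≥ 1.
Then L_{j+1} = 5L_j − 4 = 5·(5^j + 1) − 4 = 5^{j+1} + 5 − 4 = 5^{j+1} + 1.
Hence L_n = 5^n + 1 for every n ≥ 1, by induction.

L_n = 5^n + 1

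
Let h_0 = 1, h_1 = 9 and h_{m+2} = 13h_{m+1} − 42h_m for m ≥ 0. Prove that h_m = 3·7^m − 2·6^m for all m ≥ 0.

Base cases: h_0 = 1 and 3·7^0 − 2·6^0 = 1; h_1 = 9 and 3·7^1 − 2·6^1 = 9.
Assume h_i = 3·7^i − 2·6^i for all 0 ≤ i ≤ j, where j ≥ 1.
Then h_{j+1} = 13h_j − 42h_{j−1} = 13·(3·7^j − 2·6^j) − 42·(3·7^{j−1} − 2·6^{j−1}) = 3·(13·7 − 42)7^{j−1} − 2·(13·6 − 42)6^{j−1} = 147·7^{j−1} − 72·6^{j−1} = 3·7^{j+1} − 2·6^{j+1}.
By strong induction, h_m = 3·7^m − 2·6^m for all m ≥ 0.

h_m = 3·7^m − 2·6^m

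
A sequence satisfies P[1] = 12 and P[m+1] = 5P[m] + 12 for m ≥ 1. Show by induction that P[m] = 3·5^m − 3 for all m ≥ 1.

Base case: P[1] = 12, and 3·5^1 − 3 = 15 − 3 = 12.
Assume P[r] = 3·5^r − 3 for some r ≥ 1.
Then P[r+1] = 5P[r] + 12 = 5·(3·5^r − 3) + 12 = 15·5^r − 15 + 12 = 3·5^{r+1} − 3.
Hence P[m] = 3·5^m − 3 for every m ≥ 1, by induction.

P[m] = 3·5^m − 3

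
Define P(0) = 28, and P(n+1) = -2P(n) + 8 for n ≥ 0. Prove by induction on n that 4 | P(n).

Base case: P(0) = 28 = 4·7, so 4 | P(0).
Assume 4 | P(j), so P(j) = 4t for some integer t.
Then P(j+1) = -2P(j) + 8 = -2·(4t) + 8 = 4(-2t + 2), so 4 | P(j+1).
Hence 4 | P(n) for every n ≥ 0, by induction.

4 | P(n)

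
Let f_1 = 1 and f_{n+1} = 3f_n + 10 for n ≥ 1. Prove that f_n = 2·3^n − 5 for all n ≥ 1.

Base case: f_1 = 1, and 2·3^1 − 5 = 6 − 5 = 1.
Assume f_m = 2·3^m − 5 for some m ≥ 1.
Then f_{m+1} = 3f_m + 10 = 3·(2·3^m − 5) + 10 = 6·3^m − 15 + 10 = 2·3^{m+1} − 5.
So the formula holds for m+1, and by induction f_n = 2·3^n − 5 for all n ≥ 1.

f_n = 2·3^n − 5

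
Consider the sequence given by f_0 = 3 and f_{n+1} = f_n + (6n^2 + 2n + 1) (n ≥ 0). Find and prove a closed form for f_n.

Claim: f_n = 2n^3 − 2n^2 + n + 3.

Base case: f_0 = 3, and 2·0^3 − 2·0^2 + 0 + 3 = 3.
Assume f_r = 2r^3 − 2r^2 + r + 3.
Then f_{r+1} = f_r + (6r^2 + 2r + 1) = (2r^3 − 2r^2 + r + 3) + (6r^2 + 2r + 1) = 2r^3 + 4r^2 + 3r + 4,
and 2·(r+1)^3 − 2·(r+1)^2 + (r+1) + 3 = 2r^3 + 4r^2 + 3r + 4.
Hence f_n = 2n^3 − 2n^2 + n + 3 for every n ≥ 0, by induction.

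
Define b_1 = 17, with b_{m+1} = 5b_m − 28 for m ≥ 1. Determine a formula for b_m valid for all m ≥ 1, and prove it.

Claim: b_m = 2·5^m + 7.

Base case: b_1 = 17, and 2·5^1 + 7 = 10 + 7 = 17.
Assume b_j = 2·5^j + 7 for some j ≥ 1.
Then b_{j+1} = 5b_j − 28 = 5·(2·5^j + 7) − 28 = 10·5^j + 35 − 28 = 2·5^{j+1} + 7.
This completes the inductive step, so b_m = 2·5^m + 7 for all m ≥ 1.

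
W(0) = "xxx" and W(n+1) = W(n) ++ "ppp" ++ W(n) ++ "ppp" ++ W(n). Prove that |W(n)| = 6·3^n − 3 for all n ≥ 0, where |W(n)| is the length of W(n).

Base case: |W(0)| = 3, and 6·3^0 − 3 = 3.
Assume |W(k)| = 6·3^k − 3.
Then |W(k+1)| = 3|W(k)| + 6 = 3(6·3^k − 3) + 6 = 6·3^{k+1} − 9 + 6 = 6·3^{k+1} − 3.
Hence |W(n)| = 6·3^n − 3 for every n ≥ 0, by induction.

|W(n)| = 6·3^n − 3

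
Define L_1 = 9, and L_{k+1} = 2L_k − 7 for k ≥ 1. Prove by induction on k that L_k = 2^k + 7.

Base case: L_1 = 9, and 2^1 + 7 = 2 + 7 = 9.
Assume L_r = 2^r + 7 for some r ≥ 1.
Then L_{r+1} = 2L_r − 7 = 2·(2^r + 7) − 7 = 2^{r+1} + 14 − 7 = 2^{r+1} + 7.
Hence L_k = 2^k + 7 for every k ≥ 1, by induction.

L_k = 2^k + 7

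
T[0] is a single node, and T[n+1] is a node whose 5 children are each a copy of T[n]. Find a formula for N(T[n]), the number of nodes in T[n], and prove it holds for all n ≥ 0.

Claim: N(T[n]) = (5^{n+1} − 1)/4.

Base case: N(T[0]) = 1, and (5^{0+1} − 1)/4 = 1.
Assume N(T[r]) = (5^{r+1} − 1)/4.
Then N(T[r+1]) = 1 + 5N(T[r]) = 1 + 5·(5^{r+1} − 1)/4 = 1 + (5^{r+2} − 5)/4 = (4 + 5^{r+2} − 5)/4 = (5^{r+2} − 1)/4.
So the formula holds for r+1, and by induction N(T[n]) = (5^{n+1} − 1)/4 for all n ≥ 0.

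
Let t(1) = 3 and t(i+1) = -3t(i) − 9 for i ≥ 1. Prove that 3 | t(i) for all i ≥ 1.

Base case: t(1) = 3 = 3·1, so 3 | t(1).
Assume 3 | t(r), so t(r) = 3s for some integer s.
Then t(r+1) = -3t(r) − 9 = -3·(3s) − 9 = 3(-3s − 3), so 3 | t(r+1).
So the property holds for r+1, and by induction 3 | t(i) for all i ≥ 1.

3 | t(i)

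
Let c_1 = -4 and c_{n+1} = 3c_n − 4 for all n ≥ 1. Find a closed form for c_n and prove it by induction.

Claim: c_n = -2·3^n + 2.

Base case: c_1 = -4, and -2·3^1 + 2 = -6 + 2 = -4.
Assume c_k = -2·3^k + 2 for some k ≥ 1.
Then c_{k+1} = 3c_k − 4 = 3·(-2·3^k + 2) − 4 = -6·3^k + 6 − 4 = -2·3^{k+1} + 2.
So the formula holds for k+1, and by induction c_n = -2·3^n + 2 for all n ≥ 1.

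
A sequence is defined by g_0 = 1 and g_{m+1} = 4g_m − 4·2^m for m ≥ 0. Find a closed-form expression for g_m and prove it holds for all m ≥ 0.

Claim: g_m = -4^m + 2·2^m.

Base case: g_0 = 1, and -4^0 + 2·2^0 = -1 + 2 = 1.
Assume g_k = -4^k + 2·2^k for some k ≥ 0.
Then g_{k+1} = 4g_k − 4·2^k = 4·(-4^k + 2·2^k) − 4·2^k = -4^{k+1} + 8·2^k − 4·2^k = -4^{k+1} + 4·2^k = -4^{k+1} + 2·2^{k+1}.
By induction, g_m = -4^m + 2·2^m for all m ≥ 0.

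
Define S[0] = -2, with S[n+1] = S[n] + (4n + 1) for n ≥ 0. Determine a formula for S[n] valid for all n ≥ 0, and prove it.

Claim: S[n] = 2n^2 − n − 2.

Base case: S[0] = -2, and 2·0^2 − 0 − 2 = -2.
Assume S[m] = 2m^2 − m − 2.
Then S[m+1] = S[m] + (4m + 1) = (2m^2 − m − 2) + (4m + 1) = 2m^2 + 3m − 1,
and 2·(m+1)^2 − (m+1) − 2 = 2m^2 + 3m − 1.
By induction, S[n] = 2n^2 − n − 2 for all n ≥ 0.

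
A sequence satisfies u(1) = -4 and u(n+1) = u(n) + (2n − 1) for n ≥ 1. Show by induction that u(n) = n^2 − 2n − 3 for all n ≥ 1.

Base case: u(1) = -4, and 1^2 − 2·1 − 3 = -4.
Assume u(r) = r^2 − 2r − 3.
Then u(r+1) = u(r) + (2r − 1) = (r^2 − 2r − 3) + (2r − 1) = r^2 − 4,
and (r+1)^2 − 2·(r+1) − 3 = r^2 − 4.
Hence u(n) = n^2 − 2n − 3 for every n ≥ 1, by induction.

u(n) = n^2 − 2n − 3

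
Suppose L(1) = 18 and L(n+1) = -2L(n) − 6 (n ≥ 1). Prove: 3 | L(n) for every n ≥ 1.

Base case: L(1) = 18 = 3·6, so 3 | L(1).
Assume 3 | L(k), so L(k) = 3t for some integer t.
Then L(k+1) = -2L(k) − 6 = -2·(3t) − 6 = 3(-2t − 2), so 3 | L(k+1).
By induction, 3 | L(n) for all n ≥ 1.

3 | L(n)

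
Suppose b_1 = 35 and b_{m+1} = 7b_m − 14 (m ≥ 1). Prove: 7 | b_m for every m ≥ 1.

Base case: b_1 = 35 = 7·5, so 7 | b_1.
Assume 7 | b_j, so b_j = 7t for some integer t.
Then b_{j+1} = 7b_j − 14 = 7·(7t) − 14 = 7(7t − 2), so 7 | b_{j+1}.
Hence 7 | b_m for every m ≥ 1, by induction.

7 | b_m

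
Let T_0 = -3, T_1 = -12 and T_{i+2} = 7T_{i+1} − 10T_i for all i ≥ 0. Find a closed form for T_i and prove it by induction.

Claim: T_i = -2^i − 2·5^i.

Base cases: T_0 = -3 and -2^0 − 2·5^0 = -3; T_1 = -12 and -2^1 − 2·5^1 = -12.
Assume T_t = -2^t − 2·5^t for all 0 ≤ t ≤ j, where j ≥ 1.
Then T_{j+1} = 7T_j − 10T_{j−1} = 7·(-2^j − 2·5^j) − 10·(-2^{j−1} − 2·5^{j−1}) = -(7·2 − 10)2^{j−1} − 2·(7·5 − 10)5^{j−1} = -4·2^{j−1} − 50·5^{j−1} = -2^{j+1} − 2·5^{j+1}.
This completes the inductive step, so T_i = -2^i − 2·5^i for all i ≥ 0.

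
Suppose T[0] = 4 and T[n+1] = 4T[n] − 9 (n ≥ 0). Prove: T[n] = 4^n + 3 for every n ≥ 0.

Base case: T[0] = 4, and 4^0 + 3 = 1 + 3 = 4.
Assume T[k] = 4^k + 3 for some k ≥ 0.
Then T[k+1] = 4T[k] − 9 = 4·(4^k + 3) − 9 = 4^{k+1} + 12 − 9 = 4^{k+1} + 3.
By induction, T[n] = 4^n + 3 for all n ≥ 0.

T[n] = 4^n + 3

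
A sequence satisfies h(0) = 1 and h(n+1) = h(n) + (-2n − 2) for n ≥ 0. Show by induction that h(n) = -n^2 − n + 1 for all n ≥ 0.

Base case: h(0) = 1, and -0^2 − 0 + 1 = 1.
Assume h(m) = -m^2 − m + 1.
Then h(m+1) = h(m) + (-2m − 2) = (-m^2 − m + 1) + (-2m − 2) = -m^2 − 3m − 1,
and -(m+1)^2 − (m+1) + 1 = -m^2 − 3m − 1.
Hence h(n) = -n^2 − n + 1 for every n ≥ 0, by induction.

h(n) = -n^2 − n + 1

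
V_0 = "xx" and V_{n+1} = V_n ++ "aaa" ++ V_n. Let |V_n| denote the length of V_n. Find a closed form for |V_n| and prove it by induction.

Claim: |V_n| = 5·2^n − 3.

Base case: |V_0| = 2, and 5·2^0 − 3 = 2.
Assume |V_k| = 5·2^k − 3.
Then |V_{k+1}| = |V_k| + 3 + |V_k| = 2|V_k| + 3 = 2(5·2^k − 3) + 3 = 5·2^{k+1} − 6 + 3 = 5·2^{k+1} − 3.
Hence |V_n| = 5·2^n − 3 for every n ≥ 0, by induction.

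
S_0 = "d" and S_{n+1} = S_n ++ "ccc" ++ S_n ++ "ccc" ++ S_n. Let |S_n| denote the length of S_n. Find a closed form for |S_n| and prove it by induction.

Claim: |S_n| = 4·3^n − 3.

Base case: |S_0| = 1, and 4·3^0 − 3 = 1.
Assume |S_j| = 4·3^j − 3.
Then |S_{j+1}| = 3|S_j| + 6 = 3(4·3^j − 3) + 6 = 4·3^{j+1} − 9 + 6 = 4·3^{j+1} − 3.
By induction, |S_n| = 4·3^n − 3 for all n ≥ 0.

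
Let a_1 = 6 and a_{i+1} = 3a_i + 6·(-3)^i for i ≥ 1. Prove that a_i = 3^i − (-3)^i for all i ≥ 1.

Base case: a_1 = 6, and 3^1 − (-3)^1 = 3 + 3 = 6.
Assume a_r = 3^r − (-3)^r for some r ≥ 1.
Then a_{r+1} = 3a_r + 6·(-3)^r = 3·(3^r − (-3)^r) + 6·(-3)^r = 3^{r+1} − 3·(-3)^r + 6·(-3)^r = 3^{r+1} + 3·(-3)^r = 3^{r+1} − (-3)^{r+1}.
So the formula holds for r+1, and by induction a_i = 3^i − (-3)^i for all i ≥ 1.

a_i = 3^i − (-3)^i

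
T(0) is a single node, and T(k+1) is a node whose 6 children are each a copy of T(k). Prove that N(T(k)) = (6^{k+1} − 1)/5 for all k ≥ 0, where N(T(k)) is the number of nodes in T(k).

Base case: N(T(0)) = 1, and (6^{0+1} − 1)/5 = 1.
Assume N(T(m)) = (6^{m+1} − 1)/5.
Then N(T(m+1)) = 1 + 6N(T(m)) = 1 + 6·(6^{m+1} − 1)/5 = 1 + (6^{m+2} − 6)/5 = (5 + 6^{m+2} − 6)/5 = (6^{m+2} − 1)/5.
By induction, N(T(k)) = (6^{k+1} − 1)/5 for all k ≥ 0.

N(T(k)) = (6^{k+1} − 1)/5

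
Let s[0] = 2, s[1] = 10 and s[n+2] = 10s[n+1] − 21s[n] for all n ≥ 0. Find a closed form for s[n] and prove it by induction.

Claim: s[n] = 3^n + 7^n.

Base cases: s[0] = 2 and 3^0 + 7^0 = 2; s[1] = 10 and 3^1 + 7^1 = 10.
Assume s[j] = 3^j + 7^j for all 0 ≤ j ≤ k, where k ≥ 1.
Then s[k+1] = 10s[k] − 21s[k−1] = 10·(3^k + 7^k) − 21·(3^{k−1} + 7^{k−1}) = (10·3 − 21)3^{k−1} + (10·7 − 21)7^{k−1} = 9·3^{k−1} + 49·7^{k−1} = 3^{k+1} + 7^{k+1}.
Hence s[n] = 3^n + 7^n for every n ≥ 0, by strong induction.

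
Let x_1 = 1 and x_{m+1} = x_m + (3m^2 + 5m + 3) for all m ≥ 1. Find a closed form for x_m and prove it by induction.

Claim: x_m = m^3 + m^2 + m − 2.

Base case: x_1 = 1, and 1^3 + 1^2 + 1 − 2 = 1.
Assume x_r = r^3 + r^2 + r − 2.
Then x_{r+1} = x_r + (3r^2 + 5r + 3) = (r^3 + r^2 + r − 2) + (3r^2 + 5r + 3) = r^3 + 4r^2 + 6r + 1,
and (r+1)^3 + (r+1)^2 + (r+1) − 2 = r^3 + 4r^2 + 6r + 1.
This completes the inductive step, so x_m = m^3 + m^2 + m − 2 for all m ≥ 1.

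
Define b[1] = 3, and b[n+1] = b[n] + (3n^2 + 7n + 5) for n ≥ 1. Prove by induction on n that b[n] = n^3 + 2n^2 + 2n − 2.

Base case: b[1] = 3, and 1^3 + 2·1^2 + 2·1 − 2 = 3.
Assume b[j] = j^3 + 2j^2 + 2j − 2.
Then b[j+1] = b[j] + (3j^2 + 7j + 5) = (j^3 + 2j^2 + 2j − 2) + (3j^2 + 7j + 5) = j^3 + 5j^2 + 9j + 3,
and (j+1)^3 + 2·(j+1)^2 + 2·(j+1) − 2 = j^3 + 5j^2 + 9j + 3.
This completes the inductive step, so b[n] = n^3 + 2n^2 + 2n − 2 for all n ≥ 1.

b[n] = n^3 + 2n^2 + 2n − 2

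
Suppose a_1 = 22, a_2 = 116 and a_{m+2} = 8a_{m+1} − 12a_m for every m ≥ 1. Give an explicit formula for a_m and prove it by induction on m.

Claim: a_m = 3·6^m + 2·2^m.

Base cases: a_1 = 22 and 3·6^1 + 2·2^1 = 22; a_2 = 116 and 3·6^2 + 2·2^2 = 116.
Assume a_j = 3·6^j + 2·2^j for all 1 ≤ j ≤ r, where r ≥ 2.
Then a_{r+1} = 8a_r − 12a_{r−1} = 8·(3·6^r + 2·2^r) − 12·(3·6^{r−1} + 2·2^{r−1}) = 3·(8·6 − 12)6^{r−1} + 2·(8·2 − 12)2^{r−1} = 108·6^{r−1} + 8·2^{r−1} = 3·6^{r+1} + 2·2^{r+1}.
So the formula holds for r+1, and by strong induction a_m = 3·6^m + 2·2^m for all m ≥ 1.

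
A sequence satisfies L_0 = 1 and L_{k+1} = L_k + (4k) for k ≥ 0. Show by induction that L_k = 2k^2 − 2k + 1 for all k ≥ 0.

Base case: L_0 = 1, and 2·0^2 − 2·0 + 1 = 1.
Assume L_j = 2j^2 − 2j + 1.
Then L_{j+1} = L_j + (4j) = (2j^2 − 2j + 1) + (4j) = 2j^2 + 2j + 1,
and 2·(j+1)^2 − 2·(j+1) + 1 = 2j^2 + 2j + 1.
This completes the inductive step, so L_k = 2k^2 − 2k + 1 for all k ≥ 0.

L_k = 2k^2 − 2k + 1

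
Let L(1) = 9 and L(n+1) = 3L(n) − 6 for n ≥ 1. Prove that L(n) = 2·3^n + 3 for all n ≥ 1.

Base case: L(1) = 9, and 2·3^1 + 3 = 6 + 3 = 9.
Assume L(k) = 2·3^k + 3 for some k ≥ 1.
Then L(k+1) = 3L(k) − 6 = 3·(2·3^k + 3) − 6 = 6·3^k + 9 − 6 = 2·3^{k+1} + 3.
Hence L(n) = 2·3^n + 3 for every n ≥ 1, by induction.

L(n) = 2·3^n + 3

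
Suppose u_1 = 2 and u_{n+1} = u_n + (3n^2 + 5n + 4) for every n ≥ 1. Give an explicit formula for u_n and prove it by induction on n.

Claim: u_n = n^3 + n^2 + 2n − 2.

Base case: u_1 = 2, and 1^3 + 1^2 + 2·1 − 2 = 2.
Assume u_r = r^3 + r^2 + 2r − 2.
Then u_{r+1} = u_r + (3r^2 + 5r + 4) = (r^3 + r^2 + 2r − 2) + (3r^2 + 5r + 4) = r^3 + 4r^2 + 7r + 2,
and (r+1)^3 + (r+1)^2 + 2·(r+1) − 2 = r^3 + 4r^2 + 7r + 2.
This completes the inductive step, so u_n = n^3 + n^2 + 2n − 2 for all n ≥ 1.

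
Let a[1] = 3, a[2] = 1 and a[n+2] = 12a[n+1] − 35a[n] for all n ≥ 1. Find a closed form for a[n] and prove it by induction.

Claim: a[n] = -7^n + 2·5^n.

Base cases: a[1] = 3 and -7^1 + 2·5^1 = 3; a[2] = 1 and -7^2 + 2·5^2 = 1.
Assume a[j] = -7^j + 2·5^j for all 1 ≤ j ≤ k, where k ≥ 2.
Then a[k+1] = 12a[k] − 35a[k−1] = 12·(-7^k + 2·5^k) − 35·(-7^{k−1} + 2·5^{k−1}) = -(12·7 − 35)7^{k−1} + 2·(12·5 − 35)5^{k−1} = -49·7^{k−1} + 50·5^{k−1} = -7^{k+1} + 2·5^{k+1}.
By strong induction, a[n] = -7^n + 2·5^n for all n ≥ 1.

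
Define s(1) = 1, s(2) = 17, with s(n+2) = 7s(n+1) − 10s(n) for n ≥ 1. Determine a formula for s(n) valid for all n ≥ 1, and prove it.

Claim: s(n) = 5^n − 2·2^n.

Base cases: s(1) = 1 and 5^1 − 2·2^1 = 1; s(2) = 17 and 5^2 − 2·2^2 = 17.
Assume s(i) = 5^i − 2·2^i for all 1 ≤ i ≤ j, where j ≥ 2.
Then s(j+1) = 7s(j) − 10s(j−1) = 7·(5^j − 2·2^j) − 10·(5^{j−1} − 2·2^{j−1}) = (7·5 − 10)5^{j−1} − 2·(7·2 − 10)2^{j−1} = 25·5^{j−1} − 8·2^{j−1} = 5^{j+1} − 2·2^{j+1}.
So the formula holds for j+1, and by strong induction s(n) = 5^n − 2·2^n for all n ≥ 1.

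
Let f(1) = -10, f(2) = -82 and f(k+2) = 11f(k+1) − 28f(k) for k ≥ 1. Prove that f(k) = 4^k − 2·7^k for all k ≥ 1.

Base cases: f(1) = -10 and 4^1 − 2·7^1 = -10; f(2) = -82 and 4^2 − 2·7^2 = -82.
Assume f(i) = 4^i − 2·7^i for all 1 ≤ i ≤ j, where j ≥ 2.
Then f(j+1) = 11f(j) − 28f(j−1) = 11·(4^j − 2·7^j) − 28·(4^{j−1} − 2·7^{j−1}) = (11·4 − 28)4^{j−1} − 2·(11·7 − 28)7^{j−1} = 16·4^{j−1} − 98·7^{j−1} = 4^{j+1} − 2·7^{j+1}.
Hence f(k) = 4^k − 2·7^k for every k ≥ 1, by strong induction.

f(k) = 4^k − 2·7^k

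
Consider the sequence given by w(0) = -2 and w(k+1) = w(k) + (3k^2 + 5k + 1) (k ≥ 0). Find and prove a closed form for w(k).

Claim: w(k) = k^3 + k^2 − k − 2.

Base case: w(0) = -2, and 0^3 + 0^2 − 0 − 2 = -2.
Assume w(r) = r^3 + r^2 − r − 2.
Then w(r+1) = w(r) + (3r^2 + 5r + 1) = (r^3 + r^2 − r − 2) + (3r^2 + 5r + 1) = r^3 + 4r^2 + 4r − 1,
and (r+1)^3 + (r+1)^2 − (r+1) − 2 = r^3 + 4r^2 + 4r − 1.
By induction, w(k) = k^3 + k^2 − k − 2 for all k ≥ 0.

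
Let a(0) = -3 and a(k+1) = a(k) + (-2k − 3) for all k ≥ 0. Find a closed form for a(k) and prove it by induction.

Claim: a(k) = -k^2 − 2k − 3.

Base case: a(0) = -3, and -0^2 − 2·0 − 3 = -3.
Assume a(r) = -r^2 − 2r − 3.
Then a(r+1) = a(r) + (-2r − 3) = (-r^2 − 2r − 3) + (-2r − 3) = -r^2 − 4r − 6,
and -(r+1)^2 − 2·(r+1) − 3 = -r^2 − 4r − 6.
Hence a(k) = -k^2 − 2k − 3 for every k ≥ 0, by induction.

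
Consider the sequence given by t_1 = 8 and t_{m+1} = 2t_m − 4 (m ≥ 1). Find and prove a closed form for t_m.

Claim: t_m = 2^{m+1} + 4.

Base case: t_1 = 8, and 2^{1+1} + 4 = 4 + 4 = 8.
Assume t_k = 2^{k+1} + 4 for some k ≥ 1.
Then t_{k+1} = 2t_k − 4 = 2·(2^{k+1} + 4) − 4 = 2^{k+2} + 8 − 4 = 2^{k+2} + 4.
This completes the inductive step, so t_m = 2^{m+1} + 4 for all m ≥ 1.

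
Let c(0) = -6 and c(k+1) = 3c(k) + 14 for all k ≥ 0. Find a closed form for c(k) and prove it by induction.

Claim: c(k) = 3^k − 7.

Base case: c(0) = -6, and 3^0 − 7 = 1 − 7 = -6.
Assume c(j) = 3^j − 7 for some j ≥ 0.
Then c(j+1) = 3c(j) + 14 = 3·(3^j − 7) + 14 = 3^{j+1} − 21 + 14 = 3^{j+1} − 7.
So the formula holds for j+1, and by induction c(k) = 3^k − 7 for all k ≥ 0.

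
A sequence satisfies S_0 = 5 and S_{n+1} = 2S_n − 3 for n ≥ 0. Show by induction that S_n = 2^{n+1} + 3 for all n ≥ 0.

Base case: S_0 = 5, and 2^{0+1} + 3 = 2 + 3 = 5.
Assume S_m = 2^{m+1} + 3 for some m ≥ 0.
Then S_{m+1} = 2S_m − 3 = 2·(2^{m+1} + 3) − 3 = 2^{m+2} + 6 − 3 = 2^{m+2} + 3.
This completes the inductive step, so S_n = 2^{n+1} + 3 for all n ≥ 0.

S_n = 2^{n+1} + 3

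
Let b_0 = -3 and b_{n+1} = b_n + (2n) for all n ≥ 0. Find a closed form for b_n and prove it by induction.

Claim: b_n = n^2 − n − 3.

Base case: b_0 = -3, and 0^2 − 0 − 3 = -3.
Assume b_r = r^2 − r − 3.
Then b_{r+1} = b_r + (2r) = (r^2 − r − 3) + (2r) = r^2 + r − 3,
and (r+1)^2 − (r+1) − 3 = r^2 + r − 3.
Hence b_n = n^2 − n − 3 for every n ≥ 0, by induction.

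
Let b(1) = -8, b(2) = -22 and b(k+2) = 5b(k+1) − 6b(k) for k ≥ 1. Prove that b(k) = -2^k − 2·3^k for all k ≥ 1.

Base cases: b(1) = -8 and -2^1 − 2·3^1 = -8; b(2) = -22 and -2^2 − 2·3^2 = -22.
Assume b(i) = -2^i − 2·3^i for all 1 ≤ i ≤ j, where j ≥ 2.
Then b(j+1) = 5b(j) − 6b(j−1) = 5·(-2^j − 2·3^j) − 6·(-2^{j−1} − 2·3^{j−1}) = -(5·2 − 6)2^{j−1} − 2·(5·3 − 6)3^{j−1} = -4·2^{j−1} − 18·3^{j−1} = -2^{j+1} − 2·3^{j+1}.
This completes the inductive step, so b(k) = -2^k − 2·3^k for all k ≥ 1.

b(k) = -2^k − 2·3^k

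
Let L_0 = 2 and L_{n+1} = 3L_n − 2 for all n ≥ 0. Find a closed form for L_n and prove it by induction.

Claim: L_n = 3^n + 1.

Base case: L_0 = 2, and 3^0 + 1 = 1 + 1 = 2.
Assume L_r = 3^r + 1 for some r ≥ 0.
Then L_{r+1} = 3L_r − 2 = 3·(3^r + 1) − 2 = 3^{r+1} + 3 − 2 = 3^{r+1} + 1.
This completes the inductive step, so L_n = 3^n + 1 for all n ≥ 0.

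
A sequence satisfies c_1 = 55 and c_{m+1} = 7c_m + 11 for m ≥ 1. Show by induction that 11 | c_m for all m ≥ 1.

Base case: c_1 = 55 = 11·5, so 11 | c_1.
Assume 11 | c_j, so c_j = 11t for some integer t.
Then c_{j+1} = 7c_j + 11 = 7·(11t) + 11 = 11(7t + 1), so 11 | c_{j+1}.
This completes the inductive step, so 11 | c_m for all m ≥ 1.

11 | c_m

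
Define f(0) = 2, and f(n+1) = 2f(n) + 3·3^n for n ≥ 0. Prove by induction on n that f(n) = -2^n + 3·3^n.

Base case: f(0) = 2, and -2^0 + 3·3^0 = -1 + 3 = 2.
Assume f(m) = -2^m + 3·3^m for some m ≥ 0.
Then f(m+1) = 2f(m) + 3·3^m = 2·(-2^m + 3·3^m) + 3·3^m = -2^{m+1} + 6·3^m + 3·3^m = -2^{m+1} + 9·3^m = -2^{m+1} + 3·3^{m+1}.
This completes the inductive step, so f(n) = -2^n + 3·3^n for all n ≥ 0.

f(n) = -2^n + 3·3^n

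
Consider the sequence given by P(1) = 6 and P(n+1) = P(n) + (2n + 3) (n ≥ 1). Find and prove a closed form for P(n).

Claim: P(n) = n^2 + 2n + 3.

Base case: P(1) = 6, and 1^2 + 2·1 + 3 = 6.
Assume P(r) = r^2 + 2r + 3.
Then P(r+1) = P(r) + (2r + 3) = (r^2 + 2r + 3) + (2r + 3) = r^2 + 4r + 6,
and (r+1)^2 + 2·(r+1) + 3 = r^2 + 4r + 6.
Hence P(n) = n^2 + 2n + 3 for every n ≥ 1, by induction.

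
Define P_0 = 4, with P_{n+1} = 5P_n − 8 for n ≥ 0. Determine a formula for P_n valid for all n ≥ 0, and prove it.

Claim: P_n = 2·5^n + 2.

Base case: P_0 = 4, and 2·5^0 + 2 = 2 + 2 = 4.
Assume P_k = 2·5^k + 2 for some k ≥ 0.
Then P_{k+1} = 5P_k − 8 = 5·(2·5^k + 2) − 8 = 10·5^k + 10 − 8 = 2·5^{k+1} + 2.
So the formula holds for k+1, and by induction P_n = 2·5^n + 2 for all n ≥ 0.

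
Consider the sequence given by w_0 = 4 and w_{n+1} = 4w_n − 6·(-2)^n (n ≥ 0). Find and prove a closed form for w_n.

Claim: w_n = 3·4^n + (-2)^n.

Base case: w_0 = 4, and 3·4^0 + (-2)^0 = 3 + 1 = 4.
Assume w_m = 3·4^m + (-2)^m for some m ≥ 0.
Then w_{m+1} = 4w_m − 6·(-2)^m = 4·(3·4^m + (-2)^m) − 6·(-2)^m = 3·4^{m+1} + 4·(-2)^m − 6·(-2)^m = 3·4^{m+1} − 2·(-2)^m = 3·4^{m+1} + (-2)^{m+1}.
So the formula holds for m+1, and by induction w_n = 3·4^n + (-2)^n for all n ≥ 0.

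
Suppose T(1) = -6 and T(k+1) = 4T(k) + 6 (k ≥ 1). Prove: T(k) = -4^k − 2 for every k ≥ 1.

Base case: T(1) = -6, and -4^1 − 2 = -4 − 2 = -6.
Assume T(m) = -4^m − 2 for some m ≥ 1.
Then T(m+1) = 4T(m) + 6 = 4·(-4^m − 2) + 6 = -4^{m+1} − 8 + 6 = -4^{m+1} − 2.
This completes the inductive step, so T(k) = -4^k − 2 for all k ≥ 1.

T(k) = -4^k − 2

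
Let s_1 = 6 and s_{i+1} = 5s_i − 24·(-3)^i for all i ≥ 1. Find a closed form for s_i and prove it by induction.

Claim: s_i = 3·5^i + 3·(-3)^i.

Base case: s_1 = 6, and 3·5^1 + 3·(-3)^1 = 15 − 9 = 6.
Assume s_r = 3·5^r + 3·(-3)^r for some r ≥ 1.
Then s_{r+1} = 5s_r − 24·(-3)^r = 5·(3·5^r + 3·(-3)^r) − 24·(-3)^r = 3·5^{r+1} + 15·(-3)^r − 24·(-3)^r = 3·5^{r+1} − 9·(-3)^r = 3·5^{r+1} + 3·(-3)^{r+1}.
Hence s_i = 3·5^i + 3·(-3)^i for every i ≥ 1, by induction.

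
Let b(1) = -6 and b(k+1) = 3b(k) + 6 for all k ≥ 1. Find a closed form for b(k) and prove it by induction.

Claim: b(k) = -3^k − 3.

Base case: b(1) = -6, and -3^1 − 3 = -3 − 3 = -6.
Assume b(j) = -3^j − 3 for some j ≥ 1.
Then b(j+1) = 3b(j) + 6 = 3·(-3^j − 3) + 6 = -3^{j+1} − 9 + 6 = -3^{j+1} − 3.
This completes the inductive step, so b(k) = -3^k − 3 for all k ≥ 1.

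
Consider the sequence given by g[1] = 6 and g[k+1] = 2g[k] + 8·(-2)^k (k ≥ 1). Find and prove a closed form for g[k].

Claim: g[k] = 2^k − 2·(-2)^k.

Base case: g[1] = 6, and 2^1 − 2·(-2)^1 = 2 + 4 = 6.
Assume g[r] = 2^r − 2·(-2)^r for some r ≥ 1.
Then g[r+1] = 2g[r] + 8·(-2)^r = 2·(2^r − 2·(-2)^r) + 8·(-2)^r = 2^{r+1} − 4·(-2)^r + 8·(-2)^r = 2^{r+1} + 4·(-2)^r = 2^{r+1} − 2·(-2)^{r+1}.
By induction, g[k] = 2^k − 2·(-2)^k for all k ≥ 1.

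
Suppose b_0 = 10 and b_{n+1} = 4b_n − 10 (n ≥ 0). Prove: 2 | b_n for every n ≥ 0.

Base case: b_0 = 10 = 2·5, so 2 | b_0.
Assume 2 | b_j, so b_j = 2t for some integer t.
Then b_{j+1} = 4b_j − 10 = 4·(2t) − 10 = 2(4t − 5), so 2 | b_{j+1}.
This completes the inductive step, so 2 | b_n for all n ≥ 0.

2 | b_n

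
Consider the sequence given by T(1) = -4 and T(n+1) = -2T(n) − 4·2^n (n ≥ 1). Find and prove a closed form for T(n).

Claim: T(n) = (-2)^n − 2^n.

Base case: T(1) = -4, and (-2)^1 − 2^1 = -2 − 2 = -4.
Assume T(m) = (-2)^m − 2^m for some m ≥ 1.
Then T(m+1) = -2T(m) − 4·2^m = -2·((-2)^m − 2^m) − 4·2^m = (-2)^{m+1} + 2·2^m − 4·2^m = (-2)^{m+1} − 2·2^m = (-2)^{m+1} − 2^{m+1}.
Hence T(n) = (-2)^n − 2^n for every n ≥ 1, by induction.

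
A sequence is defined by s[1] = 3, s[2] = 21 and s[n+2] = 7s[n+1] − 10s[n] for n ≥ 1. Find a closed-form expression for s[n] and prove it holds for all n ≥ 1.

Claim: s[n] = -2^n + 5^n.

Base cases: s[1] = 3 and -2^1 + 5^1 = 3; s[2] = 21 and -2^2 + 5^2 = 21.
Assume s[j] = -2^j + 5^j for all 1 ≤ j ≤ r, where r ≥ 2.
Then s[r+1] = 7s[r] − 10s[r−1] = 7·(-2^r + 5^r) − 10·(-2^{r−1} + 5^{r−1}) = -(7·2 − 10)2^{r−1} + (7·5 − 10)5^{r−1} = -4·2^{r−1} + 25·5^{r−1} = -2^{r+1} + 5^{r+1}.
Hence s[n] = -2^n + 5^n for every n ≥ 1, by strong induction.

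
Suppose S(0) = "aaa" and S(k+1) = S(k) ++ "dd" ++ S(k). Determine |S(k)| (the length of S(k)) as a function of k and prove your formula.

Claim: |S(k)| = 5·2^k − 2.

Base case: |S(0)| = 3, and 5·2^0 − 2 = 3.
Assume |S(m)| = 5·2^m − 2.
Then |S(m+1)| = |S(m)| + 2 + |S(m)| = 2|S(m)| + 2 = 2(5·2^m − 2) + 2 = 5·2^{m+1} − 4 + 2 = 5·2^{m+1} − 2.
This completes the inductive step, so |S(k)| = 5·2^k − 2 for all k ≥ 0.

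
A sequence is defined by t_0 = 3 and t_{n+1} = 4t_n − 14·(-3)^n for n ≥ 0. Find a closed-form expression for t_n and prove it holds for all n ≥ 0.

Claim: t_n = 4^n + 2·(-3)^n.

Base case: t_0 = 3, and 4^0 + 2·(-3)^0 = 1 + 2 = 3.
Assume t_k = 4^k + 2·(-3)^k for some k ≥ 0.
Then t_{k+1} = 4t_k − 14·(-3)^k = 4·(4^k + 2·(-3)^k) − 14·(-3)^k = 4^{k+1} + 8·(-3)^k − 14·(-3)^k = 4^{k+1} − 6·(-3)^k = 4^{k+1} + 2·(-3)^{k+1}.
This completes the inductive step, so t_n = 4^n + 2·(-3)^n for all n ≥ 0.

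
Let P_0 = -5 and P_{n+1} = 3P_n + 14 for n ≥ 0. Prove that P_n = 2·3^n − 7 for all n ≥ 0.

Base case: P_0 = -5, and 2·3^0 − 7 = 2 − 7 = -5.
Assume P_k = 2·3^k − 7 for some k ≥ 0.
Then P_{k+1} = 3P_k + 14 = 3·(2·3^k − 7) + 14 = 6·3^k − 21 + 14 = 2·3^{k+1} − 7.
Hence P_n = 2·3^n − 7 for every n ≥ 0, by induction.

P_n = 2·3^n − 7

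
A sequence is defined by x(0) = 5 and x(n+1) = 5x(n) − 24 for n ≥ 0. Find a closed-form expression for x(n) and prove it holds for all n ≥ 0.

Claim: x(n) = -5^n + 6.

Base case: x(0) = 5, and -5^0 + 6 = -1 + 6 = 5.
Assume x(m) = -5^m + 6 for some m ≥ 0.
Then x(m+1) = 5x(m) − 24 = 5·(-5^m + 6) − 24 = -5^{m+1} + 30 − 24 = -5^{m+1} + 6.
This completes the inductive step, so x(n) = -5^n + 6 for all n ≥ 0.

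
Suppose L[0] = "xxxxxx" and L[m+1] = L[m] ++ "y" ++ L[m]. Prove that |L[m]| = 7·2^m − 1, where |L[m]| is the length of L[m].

Base case: |L[0]| = 6, and 7·2^0 − 1 = 6.
Assume |L[r]| = 7·2^r − 1.
Then |L[r+1]| = |L[r]| + 1 + |L[r]| = 2|L[r]| + 1 = 2(7·2^r − 1) + 1 = 7·2^{r+1} − 2 + 1 = 7·2^{r+1} − 1.
So the formula holds for r+1, and by induction |L[m]| = 7·2^m − 1 for all m ≥ 0.

|L[m]| = 7·2^m − 1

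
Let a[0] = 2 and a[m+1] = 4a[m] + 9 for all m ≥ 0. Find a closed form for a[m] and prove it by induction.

Claim: a[m] = 5·4^m − 3.

Base case: a[0] = 2, and 5·4^0 − 3 = 5 − 3 = 2.
Assume a[r] = 5·4^r − 3 for some r ≥ 0.
Then a[r+1] = 4a[r] + 9 = 4·(5·4^r − 3) + 9 = 20·4^r − 12 + 9 = 5·4^{r+1} − 3.
By induction, a[m] = 5·4^m − 3 for all m ≥ 0.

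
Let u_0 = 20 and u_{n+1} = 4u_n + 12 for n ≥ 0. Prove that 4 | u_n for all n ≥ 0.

Base case: u_0 = 20 = 4·5, so 4 | u_0.
Assume 4 | u_m, so u_m = 4t for some integer t.
Then u_{m+1} = 4u_m + 12 = 4·(4t) + 12 = 4(4t + 3), so 4 | u_{m+1}.
So the property holds for m+1, and by induction 4 | u_n for all n ≥ 0.

4 | u_n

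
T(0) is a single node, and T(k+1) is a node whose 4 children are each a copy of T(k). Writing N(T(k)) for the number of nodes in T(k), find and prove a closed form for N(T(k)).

Claim: N(T(k)) = (4^{k+1} − 1)/3.

Base case: N(T(0)) = 1, and (4^{0+1} − 1)/3 = 1.
Assume N(T(m)) = (4^{m+1} − 1)/3.
Then N(T(m+1)) = 1 + 4N(T(m)) = 1 + 4·(4^{m+1} − 1)/3 = 1 + (4^{m+2} − 4)/3 = (3 + 4^{m+2} − 4)/3 = (4^{m+2} − 1)/3.
Hence N(T(k)) = (4^{k+1} − 1)/3 for every k ≥ 0, by induction.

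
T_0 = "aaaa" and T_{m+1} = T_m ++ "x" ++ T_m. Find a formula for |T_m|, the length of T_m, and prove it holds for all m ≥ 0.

Claim: |T_m| = 5·2^m − 1.

Base case: |T_0| = 4, and 5·2^0 − 1 = 4.
Assume |T_r| = 5·2^r − 1.
Then |T_{r+1}| = |T_r| + 1 + |T_r| = 2|T_r| + 1 = 2(5·2^r − 1) + 1 = 5·2^{r+1} − 2 + 1 = 5·2^{r+1} − 1.
Hence |T_m| = 5·2^m − 1 for every m ≥ 0, by induction.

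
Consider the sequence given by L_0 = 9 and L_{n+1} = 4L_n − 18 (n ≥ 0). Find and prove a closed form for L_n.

Claim: L_n = 3·4^n + 6.

Base case: L_0 = 9, and 3·4^0 + 6 = 3 + 6 = 9.
Assume L_r = 3·4^r + 6 for some r ≥ 0.
Then L_{r+1} = 4L_r − 18 = 4·(3·4^r + 6) − 18 = 12·4^r + 24 − 18 = 3·4^{r+1} + 6.
By induction, L_n = 3·4^n + 6 for all n ≥ 0.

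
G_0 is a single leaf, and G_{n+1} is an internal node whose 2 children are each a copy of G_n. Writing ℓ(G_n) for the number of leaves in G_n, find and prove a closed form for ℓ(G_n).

Claim: ℓ(G_n) = 2^n.

Base case: ℓ(G_0) = 1, and 2^0 = 1.
Assume ℓ(G_j) = 2^j.
Then ℓ(G_{j+1}) = 2·ℓ(G_j) = 2·2^j = 2^{j+1}.
So the formula holds for j+1, and by induction ℓ(G_n) = 2^n for all n ≥ 0.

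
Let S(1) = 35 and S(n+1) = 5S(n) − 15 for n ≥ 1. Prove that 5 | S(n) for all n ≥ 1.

Base case: S(1) = 35 = 5·7, so 5 | S(1).
Assume 5 | S(k), so S(k) = 5t for some integer t.
Then S(k+1) = 5S(k) − 15 = 5·(5t) − 15 = 5(5t − 3), so 5 | S(k+1).
So the property holds for k+1, and by induction 5 | S(n) for all n ≥ 1.

5 | S(n)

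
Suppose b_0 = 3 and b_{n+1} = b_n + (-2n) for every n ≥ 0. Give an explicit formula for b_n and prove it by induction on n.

Claim: b_n = -n^2 + n + 3.

Base case: b_0 = 3, and -0^2 + 0 + 3 = 3.
Assume b_m = -m^2 + m + 3.
Then b_{m+1} = b_m + (-2m) = (-m^2 + m + 3) + (-2m) = -m^2 − m + 3,
and -(m+1)^2 + (m+1) + 3 = -m^2 − m + 3.
This completes the inductive step, so b_n = -n^2 + n + 3 for all n ≥ 0.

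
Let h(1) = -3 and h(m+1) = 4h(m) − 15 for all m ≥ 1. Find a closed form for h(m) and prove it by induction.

Claim: h(m) = -2·4^m + 5.

Base case: h(1) = -3, and -2·4^1 + 5 = -8 + 5 = -3.
Assume h(j) = -2·4^j + 5 for some j ≥ 1.
Then h(j+1) = 4h(j) − 15 = 4·(-2·4^j + 5) − 15 = -8·4^j + 20 − 15 = -2·4^{j+1} + 5.
So the formula holds for j+1, and by induction h(m) = -2·4^m + 5 for all m ≥ 1.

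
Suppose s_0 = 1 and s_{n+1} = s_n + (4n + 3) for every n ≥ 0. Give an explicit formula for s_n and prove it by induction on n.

Claim: s_n = 2n^2 + n + 1.

Base case: s_0 = 1, and 2·0^2 + 0 + 1 = 1.
Assume s_k = 2k^2 + k + 1.
Then s_{k+1} = s_k + (4k + 3) = (2k^2 + k + 1) + (4k + 3) = 2k^2 + 5k + 4,
and 2·(k+1)^2 + (k+1) + 1 = 2k^2 + 5k + 4.
By induction, s_n = 2n^2 + n + 1 for all n ≥ 0.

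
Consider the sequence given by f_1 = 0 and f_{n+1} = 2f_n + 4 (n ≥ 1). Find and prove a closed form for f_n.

Claim: f_n = 2^{n+1} − 4.

Base case: f_1 = 0, and 2^{1+1} − 4 = 4 − 4 = 0.
Assume f_j = 2^{j+1} − 4 for some j ≥ 1.
Then f_{j+1} = 2f_j + 4 = 2·(2^{j+1} − 4) + 4 = 2^{j+2} − 8 + 4 = 2^{j+2} − 4.
Hence f_n = 2^{n+1} − 4 for every n ≥ 1, by induction.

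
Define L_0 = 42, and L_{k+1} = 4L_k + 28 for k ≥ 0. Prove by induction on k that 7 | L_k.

Base case: L_0 = 42 = 7·6, so 7 | L_0.
Assume 7 | L_r, so L_r = 7t for some integer t.
Then L_{r+1} = 4L_r + 28 = 4·(7t) + 28 = 7(4t + 4), so 7 | L_{r+1}.
By induction, 7 | L_k for all k ≥ 0.

7 | L_k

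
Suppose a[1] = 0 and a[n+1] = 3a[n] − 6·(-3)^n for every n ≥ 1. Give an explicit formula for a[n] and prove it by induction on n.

Claim: a[n] = 3^n + (-3)^n.

Base case: a[1] = 0, and 3^1 + (-3)^1 = 3 − 3 = 0.
Assume a[k] = 3^k + (-3)^k for some k ≥ 1.
Then a[k+1] = 3a[k] − 6·(-3)^k = 3·(3^k + (-3)^k) − 6·(-3)^k = 3^{k+1} + 3·(-3)^k − 6·(-3)^k = 3^{k+1} − 3·(-3)^k = 3^{k+1} + (-3)^{k+1}.
So the formula holds for k+1, and by induction a[n] = 3^n + (-3)^n for all n ≥ 1.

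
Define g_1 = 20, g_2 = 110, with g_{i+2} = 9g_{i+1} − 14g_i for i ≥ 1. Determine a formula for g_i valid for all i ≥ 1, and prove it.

Claim: g_i = 3·2^i + 2·7^i.

Base cases: g_1 = 20 and 3·2^1 + 2·7^1 = 20; g_2 = 110 and 3·2^2 + 2·7^2 = 110.
Assume g_t = 3·2^t + 2·7^t for all 1 ≤ t ≤ j, where j ≥ 2.
Then g_{j+1} = 9g_j − 14g_{j−1} = 9·(3·2^j + 2·7^j) − 14·(3·2^{j−1} + 2·7^{j−1}) = 3·(9·2 − 14)2^{j−1} + 2·(9·7 − 14)7^{j−1} = 12·2^{j−1} + 98·7^{j−1} = 3·2^{j+1} + 2·7^{j+1}.
By strong induction, g_i = 3·2^i + 2·7^i for all i ≥ 1.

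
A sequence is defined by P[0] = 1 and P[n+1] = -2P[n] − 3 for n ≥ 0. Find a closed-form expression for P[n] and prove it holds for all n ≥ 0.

Claim: P[n] = 2·(-2)^n − 1.

Base case: P[0] = 1, and 2·(-2)^0 − 1 = 2 − 1 = 1.
Assume P[k] = 2·(-2)^k − 1 for some k ≥ 0.
Then P[k+1] = -2P[k] − 3 = -2·(2·(-2)^k − 1) − 3 = -4·(-2)^k + 2 − 3 = 2·(-2)^{k+1} − 1.
This completes the inductive step, so P[n] = 2·(-2)^n − 1 for all n ≥ 0.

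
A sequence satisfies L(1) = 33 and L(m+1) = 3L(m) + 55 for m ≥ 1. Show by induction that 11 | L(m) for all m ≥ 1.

Base case: L(1) = 33 = 11·3, so 11 | L(1).
Assume 11 | L(k), so L(k) = 11t for some integer t.
Then L(k+1) = 3L(k) + 55 = 3·(11t) + 55 = 11(3t + 5), so 11 | L(k+1).
By induction, 11 | L(m) for all m ≥ 1.

11 | L(m)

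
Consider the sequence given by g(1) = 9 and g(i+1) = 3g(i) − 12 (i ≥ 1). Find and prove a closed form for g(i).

Claim: g(i) = 3^i + 6.

Base case: g(1) = 9, and 3^1 + 6 = 3 + 6 = 9.
Assume g(j) = 3^j + 6 for some j ≥ 1.
Then g(j+1) = 3g(j) − 12 = 3·(3^j + 6) − 12 = 3^{j+1} + 18 − 12 = 3^{j+1} + 6.
So the formula holds for j+1, and by induction g(i) = 3^i + 6 for all i ≥ 1.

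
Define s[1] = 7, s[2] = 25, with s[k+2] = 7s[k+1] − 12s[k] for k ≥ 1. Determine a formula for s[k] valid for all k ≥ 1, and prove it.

Claim: s[k] = 4^k + 3^k.

Base cases: s[1] = 7 and 4^1 + 3^1 = 7; s[2] = 25 and 4^2 + 3^2 = 25.
Assume s[j] = 4^j + 3^j for all 1 ≤ j ≤ r, where r ≥ 2.
Then s[r+1] = 7s[r] − 12s[r−1] = 7·(4^r + 3^r) − 12·(4^{r−1} + 3^{r−1}) = (7·4 − 12)4^{r−1} + (7·3 − 12)3^{r−1} = 16·4^{r−1} + 9·3^{r−1} = 4^{r+1} + 3^{r+1}.
Hence s[k] = 4^k + 3^k for every k ≥ 1, by strong induction.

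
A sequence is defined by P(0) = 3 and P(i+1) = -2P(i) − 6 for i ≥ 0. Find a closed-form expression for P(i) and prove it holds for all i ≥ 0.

Claim: P(i) = 5·(-2)^i − 2.

Base case: P(0) = 3, and 5·(-2)^0 − 2 = 5 − 2 = 3.
Assume P(r) = 5·(-2)^r − 2 for some r ≥ 0.
Then P(r+1) = -2P(r) − 6 = -2·(5·(-2)^r − 2) − 6 = -10·(-2)^r + 4 − 6 = 5·(-2)^{r+1} − 2.
By induction, P(i) = 5·(-2)^i − 2 for all i ≥ 0.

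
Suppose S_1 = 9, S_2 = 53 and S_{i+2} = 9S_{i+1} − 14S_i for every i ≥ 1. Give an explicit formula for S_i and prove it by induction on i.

Claim: S_i = 2^i + 7^i.

Base cases: S_1 = 9 and 2^1 + 7^1 = 9; S_2 = 53 and 2^2 + 7^2 = 53.
Assume S_j = 2^j + 7^j for all 1 ≤ j ≤ m, where m ≥ 2.
Then S_{m+1} = 9S_m − 14S_{m−1} = 9·(2^m + 7^m) − 14·(2^{m−1} + 7^{m−1}) = (9·2 − 14)2^{m−1} + (9·7 − 14)7^{m−1} = 4·2^{m−1} + 49·7^{m−1} = 2^{m+1} + 7^{m+1}.
Hence S_i = 2^i + 7^i for every i ≥ 1, by strong induction.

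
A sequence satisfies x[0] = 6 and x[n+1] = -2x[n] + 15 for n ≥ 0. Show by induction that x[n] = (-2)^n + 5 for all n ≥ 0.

Base case: x[0] = 6, and (-2)^0 + 5 = 1 + 5 = 6.
Assume x[j] = (-2)^j + 5 for some j ≥ 0.
Then x[j+1] = -2x[j] + 15 = -2·((-2)^j + 5) + 15 = -2·(-2)^j − 10 + 15 = (-2)^{j+1} + 5.
By induction, x[n] = (-2)^n + 5 for all n ≥ 0.

x[n] = (-2)^n + 5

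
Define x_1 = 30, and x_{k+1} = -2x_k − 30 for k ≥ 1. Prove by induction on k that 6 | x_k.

Base case: x_1 = 30 = 6·5, so 6 | x_1.
Assume 6 | x_m, so x_m = 6t for some integer t.
Then x_{m+1} = -2x_m − 30 = -2·(6t) − 30 = 6(-2t − 5), so 6 | x_{m+1}.
So the property holds for m+1, and by induction 6 | x_k for all k ≥ 1.

6 | x_k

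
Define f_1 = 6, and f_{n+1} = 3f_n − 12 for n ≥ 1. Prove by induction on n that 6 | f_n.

Base case: f_1 = 6 = 6·1, so 6 | f_1.
Assume 6 | f_j, so f_j = 6t for some integer t.
Then f_{j+1} = 3f_j − 12 = 3·(6t) − 12 = 6(3t − 2), so 6 | f_{j+1}.
By induction, 6 | f_n for all n ≥ 1.

6 | f_n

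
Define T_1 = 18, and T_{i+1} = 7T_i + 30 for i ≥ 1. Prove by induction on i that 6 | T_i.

Base case: T_1 = 18 = 6·3, so 6 | T_1.
Assume 6 | T_k, so T_k = 6t for some integer t.
Then T_{k+1} = 7T_k + 30 = 7·(6t) + 30 = 6(7t + 5), so 6 | T_{k+1}.
By induction, 6 | T_i for all i ≥ 1.

6 | T_i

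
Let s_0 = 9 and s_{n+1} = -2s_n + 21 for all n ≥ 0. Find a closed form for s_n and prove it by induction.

Claim: s_n = 2·(-2)^n + 7.

Base case: s_0 = 9, and 2·(-2)^0 + 7 = 2 + 7 = 9.
Assume s_r = 2·(-2)^r + 7 for some r ≥ 0.
Then s_{r+1} = -2s_r + 21 = -2·(2·(-2)^r + 7) + 21 = -4·(-2)^r − 14 + 21 = 2·(-2)^{r+1} + 7.
Hence s_n = 2·(-2)^n + 7 for every n ≥ 0, by induction.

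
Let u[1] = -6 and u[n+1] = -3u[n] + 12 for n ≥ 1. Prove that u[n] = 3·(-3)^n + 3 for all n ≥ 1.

Base case: u[1] = -6, and 3·(-3)^1 + 3 = -9 + 3 = -6.
Assume u[k] = 3·(-3)^k + 3 for some k ≥ 1.
Then u[k+1] = -3u[k] + 12 = -3·(3·(-3)^k + 3) + 12 = -9·(-3)^k − 9 + 12 = 3·(-3)^{k+1} + 3.
This completes the inductive step, so u[n] = 3·(-3)^n + 3 for all n ≥ 1.

u[n] = 3·(-3)^n + 3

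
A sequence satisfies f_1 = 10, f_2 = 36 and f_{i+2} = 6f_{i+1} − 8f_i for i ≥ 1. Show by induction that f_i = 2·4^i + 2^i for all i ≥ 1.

Base cases: f_1 = 10 and 2·4^1 + 2^1 = 10; f_2 = 36 and 2·4^2 + 2^2 = 36.
Assume f_j = 2·4^j + 2^j for all 1 ≤ j ≤ m, where m ≥ 2.
Then f_{m+1} = 6f_m − 8f_{m−1} = 6·(2·4^m + 2^m) − 8·(2·4^{m−1} + 2^{m−1}) = 2·(6·4 − 8)4^{m−1} + (6·2 − 8)2^{m−1} = 32·4^{m−1} + 4·2^{m−1} = 2·4^{m+1} + 2^{m+1}.
This completes the inductive step, so f_i = 2·4^i + 2^i for all i ≥ 1.

f_i = 2·4^i + 2^i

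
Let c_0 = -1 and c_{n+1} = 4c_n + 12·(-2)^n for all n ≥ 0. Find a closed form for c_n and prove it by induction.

Claim: c_n = 4^n − 2·(-2)^n.

Base case: c_0 = -1, and 4^0 − 2·(-2)^0 = 1 − 2 = -1.
Assume c_k = 4^k − 2·(-2)^k for some k ≥ 0.
Then c_{k+1} = 4c_k + 12·(-2)^k = 4·(4^k − 2·(-2)^k) + 12·(-2)^k = 4^{k+1} − 8·(-2)^k + 12·(-2)^k = 4^{k+1} + 4·(-2)^k = 4^{k+1} − 2·(-2)^{k+1}.
So the formula holds for k+1, and by induction c_n = 4^n − 2·(-2)^n for all n ≥ 0.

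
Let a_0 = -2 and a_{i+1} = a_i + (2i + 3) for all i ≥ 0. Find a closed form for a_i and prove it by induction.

Claim: a_i = i^2 + 2i − 2.

Base case: a_0 = -2, and 0^2 + 2·0 − 2 = -2.
Assume a_k = k^2 + 2k − 2.
Then a_{k+1} = a_k + (2k + 3) = (k^2 + 2k − 2) + (2k + 3) = k^2 + 4k + 1,
and (k+1)^2 + 2·(k+1) − 2 = k^2 + 4k + 1.
Hence a_i = i^2 + 2i − 2 for every i ≥ 0, by induction.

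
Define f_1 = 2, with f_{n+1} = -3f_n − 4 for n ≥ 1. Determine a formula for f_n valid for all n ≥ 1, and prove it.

Claim: f_n = -(-3)^n − 1.

Base case: f_1 = 2, and -(-3)^1 − 1 = 3 − 1 = 2.
Assume f_j = -(-3)^j − 1 for some j ≥ 1.
Then f_{j+1} = -3f_j − 4 = -3·(-(-3)^j − 1) − 4 = 3·(-3)^j + 3 − 4 = -(-3)^{j+1} − 1.
This completes the inductive step, so f_n = -(-3)^n − 1 for all n ≥ 1.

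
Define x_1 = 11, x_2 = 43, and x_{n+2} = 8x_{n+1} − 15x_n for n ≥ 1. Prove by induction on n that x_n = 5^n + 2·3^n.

Base cases: x_1 = 11 and 5^1 + 2·3^1 = 11; x_2 = 43 and 5^2 + 2·3^2 = 43.
Assume x_i = 5^i + 2·3^i for all 1 ≤ i ≤ j, where j ≥ 2.
Then x_{j+1} = 8x_j − 15x_{j−1} = 8·(5^j + 2·3^j) − 15·(5^{j−1} + 2·3^{j−1}) = (8·5 − 15)5^{j−1} + 2·(8·3 − 15)3^{j−1} = 25·5^{j−1} + 18·3^{j−1} = 5^{j+1} + 2·3^{j+1}.
Hence x_n = 5^n + 2·3^n for every n ≥ 1, by strong induction.

x_n = 5^n + 2·3^n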